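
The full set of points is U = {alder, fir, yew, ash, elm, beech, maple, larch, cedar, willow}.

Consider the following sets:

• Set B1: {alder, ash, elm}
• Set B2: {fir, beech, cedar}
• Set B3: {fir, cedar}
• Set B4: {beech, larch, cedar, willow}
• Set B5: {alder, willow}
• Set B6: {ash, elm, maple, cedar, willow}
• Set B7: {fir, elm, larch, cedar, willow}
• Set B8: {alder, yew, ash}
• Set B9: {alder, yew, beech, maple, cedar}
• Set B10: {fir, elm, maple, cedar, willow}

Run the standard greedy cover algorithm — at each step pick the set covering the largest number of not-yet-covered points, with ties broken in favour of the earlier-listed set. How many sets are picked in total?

Greedy: pick B6 (covers 5 new) → pick B9 (covers 3 new) → pick B7 (covers 2 new). Total picks: 3.

3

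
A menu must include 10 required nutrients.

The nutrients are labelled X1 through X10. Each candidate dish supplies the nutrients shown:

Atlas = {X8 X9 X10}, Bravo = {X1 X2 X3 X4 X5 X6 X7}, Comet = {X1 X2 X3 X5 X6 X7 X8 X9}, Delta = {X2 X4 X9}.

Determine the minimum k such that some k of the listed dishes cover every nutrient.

Atlas and Bravo together: Atlas ∪ Bravo = {X1, X2, X3, X4, X5, X6, X7, X8, X9, X10} — every nutrient is covered.
No single dish has all 10 nutrients (the largest, Comet, has 8), so 2 is optimal.

2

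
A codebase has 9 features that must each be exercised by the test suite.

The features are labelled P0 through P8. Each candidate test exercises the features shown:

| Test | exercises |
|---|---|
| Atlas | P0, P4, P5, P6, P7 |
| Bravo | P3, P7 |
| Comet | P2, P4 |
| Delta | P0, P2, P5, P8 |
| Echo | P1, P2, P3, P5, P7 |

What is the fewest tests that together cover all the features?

Take {Atlas, Delta, Echo}. Their union is {P0, P1, P2, P3, P4, P5, P6, P7, P8}, which is all 9 features.
Only Echo contains P1, so Echo is forced; the remaining 4 features need at least 2 more tests (each remaining test adds at most 3) — so at least 3 tests are needed, and 3 is optimal.

3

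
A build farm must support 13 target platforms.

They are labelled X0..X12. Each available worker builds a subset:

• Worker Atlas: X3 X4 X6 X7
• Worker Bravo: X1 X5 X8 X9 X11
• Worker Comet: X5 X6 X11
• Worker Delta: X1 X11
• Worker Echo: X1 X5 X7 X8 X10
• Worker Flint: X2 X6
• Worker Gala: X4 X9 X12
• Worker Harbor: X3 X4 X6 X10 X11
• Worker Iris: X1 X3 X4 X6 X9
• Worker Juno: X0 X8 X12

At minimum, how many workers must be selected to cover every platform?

5

Take {Echo, Flint, Harbor, Iris, Juno}. Their union is {X0, X1, X2, X3, X4, X5, X6, X7, X8, X9, X10, X11, X12}, which is all 13 platforms.
No 4 of the 10 workers cover everything (all 210 combinations miss at least one platform), so 5 is optimal.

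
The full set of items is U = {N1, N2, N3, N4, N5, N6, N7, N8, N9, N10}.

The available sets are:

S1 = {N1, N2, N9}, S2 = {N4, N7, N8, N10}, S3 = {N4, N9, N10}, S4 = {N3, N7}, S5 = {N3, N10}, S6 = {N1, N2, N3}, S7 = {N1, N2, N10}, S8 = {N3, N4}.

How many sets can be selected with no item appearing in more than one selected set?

S1, S4 are pairwise disjoint (S1={N1,N2,N9}; S4={N3,N7}).
Every remaining set overlaps one of these, and no 3 of the listed sets are pairwise disjoint, so 2 is the maximum.

2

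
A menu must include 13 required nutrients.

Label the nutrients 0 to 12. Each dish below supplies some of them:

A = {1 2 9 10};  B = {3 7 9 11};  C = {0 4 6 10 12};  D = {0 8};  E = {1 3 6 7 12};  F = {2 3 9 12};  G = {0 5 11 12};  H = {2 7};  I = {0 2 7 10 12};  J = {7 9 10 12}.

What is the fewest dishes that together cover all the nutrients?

5

A and B and C and D and G together: A ∪ B ∪ C ∪ D ∪ G = {0, 1, 2, 3, 4, 5, 6, 7, 8, 9, 10, 11, 12} — every nutrient is covered.
No 4 of the 10 dishes cover everything (all 210 combinations miss at least one nutrient), so 5 is optimal.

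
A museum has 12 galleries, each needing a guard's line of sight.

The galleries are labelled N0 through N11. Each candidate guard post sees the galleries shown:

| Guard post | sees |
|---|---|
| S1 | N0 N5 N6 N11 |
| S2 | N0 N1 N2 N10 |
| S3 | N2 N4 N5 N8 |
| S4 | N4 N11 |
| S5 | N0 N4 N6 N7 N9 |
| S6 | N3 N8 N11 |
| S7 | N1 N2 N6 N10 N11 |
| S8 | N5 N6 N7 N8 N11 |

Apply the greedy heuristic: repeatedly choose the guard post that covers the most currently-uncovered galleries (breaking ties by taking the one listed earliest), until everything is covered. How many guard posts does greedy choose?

4

Greedy: pick S5 (covers 5 new) → pick S7 (covers 4 new) → pick S3 (covers 2 new) → pick S6 (covers 1 new). Total picks: 4.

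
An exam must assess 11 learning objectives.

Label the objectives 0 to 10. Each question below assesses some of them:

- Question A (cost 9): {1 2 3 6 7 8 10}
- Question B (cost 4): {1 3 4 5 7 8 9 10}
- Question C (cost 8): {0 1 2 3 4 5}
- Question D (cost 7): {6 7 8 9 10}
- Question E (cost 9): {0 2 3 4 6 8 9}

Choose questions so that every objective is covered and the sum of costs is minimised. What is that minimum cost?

B, E together cover every objective (B ∪ E = {0, 1, 2, 3, 4, 5, 6, 7, 8, 9, 10}); total cost 4 + 9 = 13.
No covering selection has total cost below 13.

13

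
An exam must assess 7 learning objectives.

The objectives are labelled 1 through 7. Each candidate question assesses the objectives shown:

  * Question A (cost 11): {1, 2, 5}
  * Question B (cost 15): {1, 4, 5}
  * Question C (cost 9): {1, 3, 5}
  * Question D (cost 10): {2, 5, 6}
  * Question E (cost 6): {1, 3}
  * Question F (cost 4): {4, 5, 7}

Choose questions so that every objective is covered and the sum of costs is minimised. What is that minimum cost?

20

D, E, F together cover every objective (D ∪ E ∪ F = {1, 2, 3, 4, 5, 6, 7}); total cost 10 + 6 + 4 = 20.
No covering selection has total cost below 20.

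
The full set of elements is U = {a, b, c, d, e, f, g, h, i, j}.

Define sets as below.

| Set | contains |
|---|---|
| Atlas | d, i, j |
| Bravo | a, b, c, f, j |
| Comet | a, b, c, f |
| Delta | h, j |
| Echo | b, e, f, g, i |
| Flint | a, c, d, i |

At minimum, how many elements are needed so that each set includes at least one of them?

3

Take T = {a, f, j}. Each listed set contains at least one of these, so T is a hitting set of size 3.
No choice of 2 elements meets every set, so 3 is the minimum.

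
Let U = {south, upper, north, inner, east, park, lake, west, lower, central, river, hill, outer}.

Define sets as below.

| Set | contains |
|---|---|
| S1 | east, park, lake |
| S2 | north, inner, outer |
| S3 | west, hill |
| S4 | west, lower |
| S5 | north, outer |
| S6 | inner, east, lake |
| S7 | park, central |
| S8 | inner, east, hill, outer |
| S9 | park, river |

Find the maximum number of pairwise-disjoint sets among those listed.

S4, S5, S6, S9 are pairwise disjoint (S4={west,lower}; S5={north,outer}; S6={inner,east,lake}; S9={park,river}).
Every remaining set overlaps one of these, and no 5 of the listed sets are pairwise disjoint, so 4 is the maximum.

4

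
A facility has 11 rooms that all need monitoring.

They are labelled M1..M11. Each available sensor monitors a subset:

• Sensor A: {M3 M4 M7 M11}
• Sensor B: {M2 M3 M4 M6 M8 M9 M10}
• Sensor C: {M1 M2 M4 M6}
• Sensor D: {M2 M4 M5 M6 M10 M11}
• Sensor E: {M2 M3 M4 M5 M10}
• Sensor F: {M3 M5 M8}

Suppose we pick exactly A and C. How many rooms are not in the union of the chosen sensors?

Union of A, C = {M1, M2, M3, M4, M6, M7, M11}.
Not covered: M5, M8, M9, M10 — 4 rooms.

4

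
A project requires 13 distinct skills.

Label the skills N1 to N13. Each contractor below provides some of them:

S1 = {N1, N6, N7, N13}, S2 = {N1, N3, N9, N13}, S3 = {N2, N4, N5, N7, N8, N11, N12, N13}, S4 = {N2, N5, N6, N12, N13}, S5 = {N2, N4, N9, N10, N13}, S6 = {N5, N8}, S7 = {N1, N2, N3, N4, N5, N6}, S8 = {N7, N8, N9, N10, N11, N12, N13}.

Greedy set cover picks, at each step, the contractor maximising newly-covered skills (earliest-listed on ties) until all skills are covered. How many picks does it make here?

Greedy: pick S3 (covers 8 new) → pick S2 (covers 3 new) → pick S1 (covers 1 new) → pick S5 (covers 1 new). Total picks: 4.
(The true minimum cover uses only 2 contractors, so greedy is not optimal here.)

4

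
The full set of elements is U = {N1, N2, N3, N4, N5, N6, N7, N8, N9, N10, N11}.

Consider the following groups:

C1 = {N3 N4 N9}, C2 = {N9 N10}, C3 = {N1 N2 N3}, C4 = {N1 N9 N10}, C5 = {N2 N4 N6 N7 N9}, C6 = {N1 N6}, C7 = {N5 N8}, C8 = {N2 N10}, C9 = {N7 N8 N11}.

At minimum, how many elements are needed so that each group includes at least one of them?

H = {N3, N6, N8, N10} meets every group (each contains at least one member of H), and |H| = 4.
The groups C1, C6, C7, C8 are pairwise disjoint, so any hitting set needs a separate element for each — at least 4. Hence 4 is optimal.

4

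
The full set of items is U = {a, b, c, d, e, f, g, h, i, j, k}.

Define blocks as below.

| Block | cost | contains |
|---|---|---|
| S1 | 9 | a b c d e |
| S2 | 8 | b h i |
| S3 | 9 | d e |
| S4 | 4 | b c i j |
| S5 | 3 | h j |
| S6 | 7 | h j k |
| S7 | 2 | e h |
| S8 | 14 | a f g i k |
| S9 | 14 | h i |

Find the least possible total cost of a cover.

S1, S5, S8 together cover every item (S1 ∪ S5 ∪ S8 = {a, b, c, d, e, f, g, h, i, j, k}); total cost 9 + 3 + 14 = 26.
The greedy pick S4, S7, S8, S1 costs 29; no covering selection beats 26.

26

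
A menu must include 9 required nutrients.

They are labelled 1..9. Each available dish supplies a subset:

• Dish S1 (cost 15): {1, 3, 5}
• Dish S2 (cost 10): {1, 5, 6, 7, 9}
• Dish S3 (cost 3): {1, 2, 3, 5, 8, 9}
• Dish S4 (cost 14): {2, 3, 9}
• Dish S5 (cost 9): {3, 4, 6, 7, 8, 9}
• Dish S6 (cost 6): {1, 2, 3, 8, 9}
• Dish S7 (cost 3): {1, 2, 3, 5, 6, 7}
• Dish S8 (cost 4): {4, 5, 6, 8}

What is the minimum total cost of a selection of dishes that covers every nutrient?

S3, S7, S8 together cover every nutrient (S3 ∪ S7 ∪ S8 = {1, 2, 3, 4, 5, 6, 7, 8, 9}); total cost 3 + 3 + 4 = 10.
No covering selection has total cost below 10.

10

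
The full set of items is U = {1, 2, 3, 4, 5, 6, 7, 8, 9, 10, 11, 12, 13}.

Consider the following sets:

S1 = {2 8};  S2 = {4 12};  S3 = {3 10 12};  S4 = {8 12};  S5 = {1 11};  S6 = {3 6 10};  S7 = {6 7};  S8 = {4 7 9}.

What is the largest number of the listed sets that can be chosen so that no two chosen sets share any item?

4

S1, S2, S5, S7 are pairwise disjoint (S1={2,8}; S2={4,12}; S5={1,11}; S7={6,7}).
Every remaining set overlaps one of these, and no 5 of the listed sets are pairwise disjoint, so 4 is the maximum.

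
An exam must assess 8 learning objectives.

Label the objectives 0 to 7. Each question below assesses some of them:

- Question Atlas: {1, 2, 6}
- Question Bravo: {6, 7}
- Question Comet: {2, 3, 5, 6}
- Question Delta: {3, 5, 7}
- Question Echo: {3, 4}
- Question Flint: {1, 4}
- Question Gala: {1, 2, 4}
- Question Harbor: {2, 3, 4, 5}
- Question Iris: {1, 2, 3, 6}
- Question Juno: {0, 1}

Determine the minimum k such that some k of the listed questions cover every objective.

Bravo and Harbor and Juno together: Bravo ∪ Harbor ∪ Juno = {0, 1, 2, 3, 4, 5, 6, 7} — every objective is covered.
Only Juno contains 0, so Juno is forced; the remaining 6 objectives need at least 2 more questions (each remaining question adds at most 4) — so at least 3 questions are needed, and 3 is optimal.

3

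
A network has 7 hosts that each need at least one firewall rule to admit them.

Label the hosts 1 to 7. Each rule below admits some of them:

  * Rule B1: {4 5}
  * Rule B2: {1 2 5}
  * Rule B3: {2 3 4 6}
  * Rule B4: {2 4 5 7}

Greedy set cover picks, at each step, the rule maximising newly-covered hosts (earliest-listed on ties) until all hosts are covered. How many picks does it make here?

3

Greedy: pick B3 (covers 4 new) → pick B2 (covers 2 new) → pick B4 (covers 1 new). Total picks: 3.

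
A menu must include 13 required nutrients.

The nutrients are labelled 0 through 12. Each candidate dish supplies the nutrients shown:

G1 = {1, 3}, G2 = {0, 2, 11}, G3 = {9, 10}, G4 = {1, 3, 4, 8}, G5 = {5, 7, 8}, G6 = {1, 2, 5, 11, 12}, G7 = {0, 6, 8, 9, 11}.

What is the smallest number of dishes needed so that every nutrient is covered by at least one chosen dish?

5

Take {G3, G4, G5, G6, G7}. Their union is {0, 1, 2, 3, 4, 5, 6, 7, 8, 9, 10, 11, 12}, which is all 13 nutrients.
No 4 of the 7 dishes cover everything (all 35 combinations miss at least one nutrient), so 5 is optimal.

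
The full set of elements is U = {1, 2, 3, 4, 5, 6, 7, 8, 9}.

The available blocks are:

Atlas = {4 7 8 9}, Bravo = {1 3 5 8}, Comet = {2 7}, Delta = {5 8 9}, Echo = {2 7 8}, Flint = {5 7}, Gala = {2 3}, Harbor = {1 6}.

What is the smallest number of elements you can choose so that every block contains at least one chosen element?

4

The 4 elements {3, 6, 7, 9} hit every block.
No choice of 3 elements meets every block, so 4 is the minimum.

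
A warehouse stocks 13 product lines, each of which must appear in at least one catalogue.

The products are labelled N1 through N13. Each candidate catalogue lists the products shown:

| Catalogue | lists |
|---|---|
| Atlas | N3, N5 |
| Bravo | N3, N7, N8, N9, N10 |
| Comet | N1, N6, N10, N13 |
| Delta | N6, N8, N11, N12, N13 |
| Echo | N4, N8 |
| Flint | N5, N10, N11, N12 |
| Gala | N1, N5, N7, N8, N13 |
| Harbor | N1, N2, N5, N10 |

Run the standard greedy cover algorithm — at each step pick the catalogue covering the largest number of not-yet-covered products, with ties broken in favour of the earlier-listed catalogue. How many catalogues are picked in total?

4

Greedy: pick Bravo (covers 5 new) → pick Delta (covers 4 new) → pick Harbor (covers 3 new) → pick Echo (covers 1 new). Total picks: 4.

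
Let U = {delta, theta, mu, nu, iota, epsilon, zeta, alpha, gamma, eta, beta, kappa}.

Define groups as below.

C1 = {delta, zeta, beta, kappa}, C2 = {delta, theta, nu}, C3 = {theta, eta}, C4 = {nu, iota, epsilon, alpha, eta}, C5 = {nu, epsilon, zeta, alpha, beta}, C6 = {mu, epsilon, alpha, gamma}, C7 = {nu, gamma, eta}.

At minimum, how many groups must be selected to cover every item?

C1 and C2 and C4 and C6 together: C1 ∪ C2 ∪ C4 ∪ C6 = {delta, theta, mu, nu, iota, epsilon, zeta, alpha, gamma, eta, beta, kappa} — every item is covered.
No 3 of the 7 groups cover everything (all 35 combinations miss at least one item), so 4 is optimal.

4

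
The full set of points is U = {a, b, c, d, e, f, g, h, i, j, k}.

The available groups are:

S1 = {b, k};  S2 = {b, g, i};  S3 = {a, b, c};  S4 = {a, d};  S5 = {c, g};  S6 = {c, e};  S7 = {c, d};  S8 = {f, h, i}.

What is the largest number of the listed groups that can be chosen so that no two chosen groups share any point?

4

S1, S4, S6, S8 are pairwise disjoint (S1={b,k}; S4={a,d}; S6={c,e}; S8={f,h,i}).
Every remaining group overlaps one of these, and no 5 of the listed groups are pairwise disjoint, so 4 is the maximum.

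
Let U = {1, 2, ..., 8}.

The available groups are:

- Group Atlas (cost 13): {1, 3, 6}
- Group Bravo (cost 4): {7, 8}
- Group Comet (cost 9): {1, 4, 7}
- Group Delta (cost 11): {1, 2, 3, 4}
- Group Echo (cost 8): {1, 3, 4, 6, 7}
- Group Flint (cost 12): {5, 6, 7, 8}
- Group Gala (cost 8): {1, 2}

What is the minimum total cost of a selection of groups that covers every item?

Delta, Flint together cover every item (Delta ∪ Flint = {1, 2, 3, 4, 5, 6, 7, 8}); total cost 11 + 12 = 23.
The greedy pick Echo, Bravo, Gala, Flint costs 32; no covering selection beats 23.

23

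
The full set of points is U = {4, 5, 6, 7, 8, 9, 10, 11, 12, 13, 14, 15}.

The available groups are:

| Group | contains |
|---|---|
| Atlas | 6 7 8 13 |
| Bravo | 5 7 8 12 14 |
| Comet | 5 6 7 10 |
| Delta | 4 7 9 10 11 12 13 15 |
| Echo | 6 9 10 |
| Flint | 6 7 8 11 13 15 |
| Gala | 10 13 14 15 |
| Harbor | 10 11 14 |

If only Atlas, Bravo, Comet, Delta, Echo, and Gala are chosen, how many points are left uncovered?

0

Union of Atlas, Bravo, Comet, Delta, Echo, Gala = {4, 5, 6, 7, 8, 9, 10, 11, 12, 13, 14, 15} — that's every point, so 0 are uncovered.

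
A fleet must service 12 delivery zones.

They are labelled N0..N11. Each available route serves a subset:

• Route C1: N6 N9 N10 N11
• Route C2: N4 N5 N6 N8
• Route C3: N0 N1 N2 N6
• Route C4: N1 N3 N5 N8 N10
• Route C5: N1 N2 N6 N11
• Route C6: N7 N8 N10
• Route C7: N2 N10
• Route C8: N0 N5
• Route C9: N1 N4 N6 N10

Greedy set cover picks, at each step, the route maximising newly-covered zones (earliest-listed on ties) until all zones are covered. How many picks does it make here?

Greedy: pick C4 (covers 5 new) → pick C1 (covers 3 new) → pick C3 (covers 2 new) → pick C2 (covers 1 new) → pick C6 (covers 1 new). Total picks: 5.

5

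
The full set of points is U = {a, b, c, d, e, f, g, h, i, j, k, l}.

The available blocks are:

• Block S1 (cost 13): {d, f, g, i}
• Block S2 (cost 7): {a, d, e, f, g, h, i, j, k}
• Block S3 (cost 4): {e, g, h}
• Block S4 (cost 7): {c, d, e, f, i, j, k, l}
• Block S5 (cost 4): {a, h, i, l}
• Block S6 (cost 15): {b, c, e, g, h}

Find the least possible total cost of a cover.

S2, S5, S6 together cover every point (S2 ∪ S5 ∪ S6 = {a, b, c, d, e, f, g, h, i, j, k, l}); total cost 7 + 4 + 15 = 26.
The greedy pick S2, S4, S6 costs 29; no covering selection beats 26.

26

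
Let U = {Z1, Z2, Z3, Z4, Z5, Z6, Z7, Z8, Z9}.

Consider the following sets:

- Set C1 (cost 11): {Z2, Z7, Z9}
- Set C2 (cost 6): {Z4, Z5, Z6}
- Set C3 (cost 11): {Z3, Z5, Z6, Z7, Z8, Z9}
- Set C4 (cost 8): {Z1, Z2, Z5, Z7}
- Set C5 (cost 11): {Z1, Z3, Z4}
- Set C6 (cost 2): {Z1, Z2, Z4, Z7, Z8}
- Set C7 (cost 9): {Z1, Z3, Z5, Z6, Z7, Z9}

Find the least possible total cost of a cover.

C6, C7 together cover every item (C6 ∪ C7 = {Z1, Z2, Z3, Z4, Z5, Z6, Z7, Z8, Z9}); total cost 2 + 9 = 11.
No covering selection has total cost below 11.

11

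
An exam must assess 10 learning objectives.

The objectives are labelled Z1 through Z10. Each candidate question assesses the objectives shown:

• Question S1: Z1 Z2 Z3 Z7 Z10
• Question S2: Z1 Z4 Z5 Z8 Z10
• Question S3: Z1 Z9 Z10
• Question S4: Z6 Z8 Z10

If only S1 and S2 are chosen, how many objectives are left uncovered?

2

Union of S1, S2 = {Z1, Z2, Z3, Z4, Z5, Z7, Z8, Z10}.
Not covered: Z6, Z9 — 2 objectives.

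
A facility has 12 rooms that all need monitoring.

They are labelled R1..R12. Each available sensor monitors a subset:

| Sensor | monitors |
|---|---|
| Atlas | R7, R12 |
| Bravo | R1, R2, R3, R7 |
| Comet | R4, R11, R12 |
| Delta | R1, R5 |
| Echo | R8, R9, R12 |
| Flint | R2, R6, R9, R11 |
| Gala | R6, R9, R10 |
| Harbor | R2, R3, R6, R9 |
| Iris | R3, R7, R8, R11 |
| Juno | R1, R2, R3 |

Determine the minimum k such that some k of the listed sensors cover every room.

5

Take {Comet, Delta, Gala, Harbor, Iris}. Their union is {R1, R2, R3, R4, R5, R6, R7, R8, R9, R10, R11, R12}, which is all 12 rooms.
No 4 of the 10 sensors cover everything (all 210 combinations miss at least one room), so 5 is optimal.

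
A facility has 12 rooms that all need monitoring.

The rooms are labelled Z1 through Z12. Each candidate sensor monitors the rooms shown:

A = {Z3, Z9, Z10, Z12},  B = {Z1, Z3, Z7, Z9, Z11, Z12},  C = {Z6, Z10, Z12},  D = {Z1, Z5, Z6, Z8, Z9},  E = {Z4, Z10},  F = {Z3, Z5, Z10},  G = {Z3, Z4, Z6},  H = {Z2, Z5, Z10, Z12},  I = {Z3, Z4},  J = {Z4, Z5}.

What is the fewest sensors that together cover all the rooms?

4

B and D and H and I together: B ∪ D ∪ H ∪ I = {Z1, Z2, Z3, Z4, Z5, Z6, Z7, Z8, Z9, Z10, Z11, Z12} — every room is covered.
No 3 of the 10 sensors cover everything (all 120 combinations miss at least one room), so 4 is optimal.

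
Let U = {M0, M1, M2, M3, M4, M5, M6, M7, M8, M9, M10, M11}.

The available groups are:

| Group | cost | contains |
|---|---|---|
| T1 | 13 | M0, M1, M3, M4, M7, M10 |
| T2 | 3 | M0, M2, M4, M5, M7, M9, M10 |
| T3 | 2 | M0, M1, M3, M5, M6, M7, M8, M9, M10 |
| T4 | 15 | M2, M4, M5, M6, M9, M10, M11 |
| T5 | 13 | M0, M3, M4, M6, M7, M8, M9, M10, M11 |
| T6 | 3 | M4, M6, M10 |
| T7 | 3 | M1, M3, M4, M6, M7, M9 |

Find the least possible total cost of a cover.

17

T3, T4 together cover every point (T3 ∪ T4 = {M0, M1, M2, M3, M4, M5, M6, M7, M8, M9, M10, M11}); total cost 2 + 15 = 17.
The greedy pick T3, T2, T5 costs 18; no covering selection beats 17.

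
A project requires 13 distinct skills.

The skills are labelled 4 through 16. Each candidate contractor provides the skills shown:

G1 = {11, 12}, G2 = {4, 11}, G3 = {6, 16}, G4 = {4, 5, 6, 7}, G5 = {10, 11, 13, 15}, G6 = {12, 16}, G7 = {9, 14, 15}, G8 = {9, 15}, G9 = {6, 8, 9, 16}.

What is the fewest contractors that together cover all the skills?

5

G4 and G5 and G6 and G7 and G9 together: G4 ∪ G5 ∪ G6 ∪ G7 ∪ G9 = {4, 5, 6, 7, 8, 9, 10, 11, 12, 13, 14, 15, 16} — every skill is covered.
No 4 of the 9 contractors cover everything (all 126 combinations miss at least one skill), so 5 is optimal.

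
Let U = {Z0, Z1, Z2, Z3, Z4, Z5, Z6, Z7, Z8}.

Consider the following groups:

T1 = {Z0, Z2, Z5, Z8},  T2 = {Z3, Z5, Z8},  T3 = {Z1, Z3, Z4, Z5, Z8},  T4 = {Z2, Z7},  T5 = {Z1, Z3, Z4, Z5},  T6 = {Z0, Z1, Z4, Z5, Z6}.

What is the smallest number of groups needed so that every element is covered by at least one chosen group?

3

Take {T3, T4, T6}. Their union is {Z0, Z1, Z2, Z3, Z4, Z5, Z6, Z7, Z8}, which is all 9 elements.
Only T6 contains Z6, so T6 is forced; the remaining 4 elements need at least 2 more groups (each remaining group adds at most 2) — so at least 3 groups are needed, and 3 is optimal.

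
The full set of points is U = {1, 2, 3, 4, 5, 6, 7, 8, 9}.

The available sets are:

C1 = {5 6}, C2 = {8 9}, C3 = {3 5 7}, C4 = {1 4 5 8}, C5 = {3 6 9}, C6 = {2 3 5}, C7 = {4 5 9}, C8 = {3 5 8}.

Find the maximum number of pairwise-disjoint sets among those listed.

C2, C6 are pairwise disjoint (C2={8,9}; C6={2,3,5}).
Every remaining set overlaps one of these, and no 3 of the listed sets are pairwise disjoint, so 2 is the maximum.

2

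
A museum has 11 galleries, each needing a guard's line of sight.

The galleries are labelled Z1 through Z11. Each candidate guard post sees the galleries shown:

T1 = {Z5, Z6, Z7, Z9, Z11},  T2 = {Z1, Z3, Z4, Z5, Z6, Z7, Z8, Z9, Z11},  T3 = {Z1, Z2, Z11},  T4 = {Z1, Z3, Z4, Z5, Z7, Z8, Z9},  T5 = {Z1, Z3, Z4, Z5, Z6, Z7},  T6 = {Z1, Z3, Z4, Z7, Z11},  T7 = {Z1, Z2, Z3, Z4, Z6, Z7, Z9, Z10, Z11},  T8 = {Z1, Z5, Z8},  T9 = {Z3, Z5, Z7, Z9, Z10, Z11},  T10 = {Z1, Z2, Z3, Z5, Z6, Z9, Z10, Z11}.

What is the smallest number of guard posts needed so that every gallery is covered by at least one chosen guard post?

2

T4 and T7 together: T4 ∪ T7 = {Z1, Z2, Z3, Z4, Z5, Z6, Z7, Z8, Z9, Z10, Z11} — every gallery is covered.
No single guard post has all 11 galleries (the largest, T2, has 9), so 2 is optimal.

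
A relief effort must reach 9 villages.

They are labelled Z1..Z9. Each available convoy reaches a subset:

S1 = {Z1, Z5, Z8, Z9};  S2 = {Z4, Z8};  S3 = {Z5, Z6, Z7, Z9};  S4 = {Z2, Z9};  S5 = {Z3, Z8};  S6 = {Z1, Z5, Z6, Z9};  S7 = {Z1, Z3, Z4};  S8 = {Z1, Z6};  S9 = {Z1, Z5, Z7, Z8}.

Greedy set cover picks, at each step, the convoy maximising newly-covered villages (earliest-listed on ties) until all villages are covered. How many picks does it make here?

4

Greedy: pick S1 (covers 4 new) → pick S3 (covers 2 new) → pick S7 (covers 2 new) → pick S4 (covers 1 new). Total picks: 4.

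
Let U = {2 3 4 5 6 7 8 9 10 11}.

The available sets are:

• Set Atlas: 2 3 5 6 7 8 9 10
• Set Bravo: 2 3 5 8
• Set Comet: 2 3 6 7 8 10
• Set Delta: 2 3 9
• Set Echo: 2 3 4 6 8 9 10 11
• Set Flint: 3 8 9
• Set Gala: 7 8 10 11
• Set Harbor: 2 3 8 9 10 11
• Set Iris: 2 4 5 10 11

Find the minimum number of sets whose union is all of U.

2

Atlas and Echo together: Atlas ∪ Echo = {2, 3, 4, 5, 6, 7, 8, 9, 10, 11} — every item is covered.
No single set has all 10 items (the largest, Atlas, has 8), so 2 is optimal.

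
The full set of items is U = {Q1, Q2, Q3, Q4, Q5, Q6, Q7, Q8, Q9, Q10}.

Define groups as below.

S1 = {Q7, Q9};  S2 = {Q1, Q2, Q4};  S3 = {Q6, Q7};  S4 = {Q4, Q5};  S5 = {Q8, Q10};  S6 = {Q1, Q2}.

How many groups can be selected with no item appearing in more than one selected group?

S3, S4, S5, S6 are pairwise disjoint (S3={Q6,Q7}; S4={Q4,Q5}; S5={Q8,Q10}; S6={Q1,Q2}).
Every remaining group overlaps one of these, and no 5 of the listed groups are pairwise disjoint, so 4 is the maximum.

4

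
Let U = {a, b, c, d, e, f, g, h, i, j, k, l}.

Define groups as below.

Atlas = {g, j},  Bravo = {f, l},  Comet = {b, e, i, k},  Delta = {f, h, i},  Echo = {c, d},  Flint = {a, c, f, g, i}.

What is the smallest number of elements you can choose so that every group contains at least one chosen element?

Take T = {d, f, g, k}. Each listed group contains at least one of these, so T is a hitting set of size 4.
The groups Atlas, Bravo, Comet, Echo are pairwise disjoint, so any hitting set needs a separate element for each — at least 4. Hence 4 is optimal.

4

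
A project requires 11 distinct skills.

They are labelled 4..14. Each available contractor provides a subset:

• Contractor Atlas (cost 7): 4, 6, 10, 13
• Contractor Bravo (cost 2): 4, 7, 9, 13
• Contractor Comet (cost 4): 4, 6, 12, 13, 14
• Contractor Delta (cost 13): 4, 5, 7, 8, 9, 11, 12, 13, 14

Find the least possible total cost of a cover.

Atlas, Delta together cover every skill (Atlas ∪ Delta = {4, 5, 6, 7, 8, 9, 10, 11, 12, 13, 14}); total cost 7 + 13 = 20.
The greedy pick Bravo, Comet, Delta, Atlas costs 26; no covering selection beats 20.

20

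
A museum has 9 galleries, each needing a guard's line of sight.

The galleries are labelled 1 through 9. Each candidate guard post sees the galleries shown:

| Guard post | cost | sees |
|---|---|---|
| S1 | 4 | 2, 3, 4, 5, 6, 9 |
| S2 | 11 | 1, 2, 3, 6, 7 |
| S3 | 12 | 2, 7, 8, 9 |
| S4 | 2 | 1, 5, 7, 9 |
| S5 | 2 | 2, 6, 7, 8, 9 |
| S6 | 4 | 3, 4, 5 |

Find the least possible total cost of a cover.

S4, S5, S6 together cover every gallery (S4 ∪ S5 ∪ S6 = {1, 2, 3, 4, 5, 6, 7, 8, 9}); total cost 2 + 2 + 4 = 8.
No covering selection has total cost below 8.

8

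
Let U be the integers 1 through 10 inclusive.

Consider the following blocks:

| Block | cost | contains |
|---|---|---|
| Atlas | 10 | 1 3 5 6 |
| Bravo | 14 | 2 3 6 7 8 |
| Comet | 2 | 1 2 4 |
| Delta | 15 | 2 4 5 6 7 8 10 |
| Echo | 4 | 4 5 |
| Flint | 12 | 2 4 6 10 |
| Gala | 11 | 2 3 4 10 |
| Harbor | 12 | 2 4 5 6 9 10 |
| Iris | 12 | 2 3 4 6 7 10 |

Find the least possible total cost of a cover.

28

Bravo, Comet, Harbor together cover every element (Bravo ∪ Comet ∪ Harbor = {1, 2, 3, 4, 5, 6, 7, 8, 9, 10}); total cost 14 + 2 + 12 = 28.
The greedy pick Comet, Delta, Atlas, Harbor costs 39; no covering selection beats 28.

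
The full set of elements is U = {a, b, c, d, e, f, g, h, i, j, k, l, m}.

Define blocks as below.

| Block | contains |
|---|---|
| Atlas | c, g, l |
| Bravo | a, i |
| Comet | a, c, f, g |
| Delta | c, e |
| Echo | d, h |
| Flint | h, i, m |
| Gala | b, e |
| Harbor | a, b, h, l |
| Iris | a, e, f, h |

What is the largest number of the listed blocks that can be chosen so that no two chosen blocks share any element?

4

Atlas, Bravo, Echo, Gala are pairwise disjoint (Atlas={c,g,l}; Bravo={a,i}; Echo={d,h}; Gala={b,e}).
Every remaining block overlaps one of these, and no 5 of the listed blocks are pairwise disjoint, so 4 is the maximum.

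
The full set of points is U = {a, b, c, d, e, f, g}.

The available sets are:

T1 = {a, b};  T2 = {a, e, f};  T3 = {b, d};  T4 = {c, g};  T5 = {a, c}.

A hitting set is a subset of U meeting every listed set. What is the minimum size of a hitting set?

Take H = {a, d, g}. Each listed set contains at least one of these, so H is a hitting set of size 3.
The sets T2, T3, T4 are pairwise disjoint, so any hitting set needs a separate point for each — at least 3. Hence 3 is optimal.

3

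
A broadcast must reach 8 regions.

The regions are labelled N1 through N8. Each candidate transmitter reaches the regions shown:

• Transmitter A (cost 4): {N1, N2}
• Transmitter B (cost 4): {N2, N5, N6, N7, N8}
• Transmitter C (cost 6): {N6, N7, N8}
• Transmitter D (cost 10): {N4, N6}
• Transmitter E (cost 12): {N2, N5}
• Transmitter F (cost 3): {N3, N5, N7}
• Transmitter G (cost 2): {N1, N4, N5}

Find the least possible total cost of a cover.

9

B, F, G together cover every region (B ∪ F ∪ G = {N1, N2, N3, N4, N5, N6, N7, N8}); total cost 4 + 3 + 2 = 9.
No covering selection has total cost below 9.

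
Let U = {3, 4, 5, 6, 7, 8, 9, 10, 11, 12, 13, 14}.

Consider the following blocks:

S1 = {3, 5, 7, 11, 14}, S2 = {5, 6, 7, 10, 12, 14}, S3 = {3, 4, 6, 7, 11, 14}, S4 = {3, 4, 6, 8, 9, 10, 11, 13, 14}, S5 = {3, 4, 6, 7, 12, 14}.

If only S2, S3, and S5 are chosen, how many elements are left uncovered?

Union of S2, S3, S5 = {3, 4, 5, 6, 7, 10, 11, 12, 14}.
Not covered: 8, 9, 13 — 3 elements.

3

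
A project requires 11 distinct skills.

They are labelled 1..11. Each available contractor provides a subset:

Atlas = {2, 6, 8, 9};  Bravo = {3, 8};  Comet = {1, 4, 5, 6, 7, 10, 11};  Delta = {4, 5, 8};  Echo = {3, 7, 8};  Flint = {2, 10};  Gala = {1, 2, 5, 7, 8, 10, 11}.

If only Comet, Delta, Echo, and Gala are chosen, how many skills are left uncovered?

1

Union of Comet, Delta, Echo, Gala = {1, 2, 3, 4, 5, 6, 7, 8, 10, 11}.
Not covered: 9 — 1 skill.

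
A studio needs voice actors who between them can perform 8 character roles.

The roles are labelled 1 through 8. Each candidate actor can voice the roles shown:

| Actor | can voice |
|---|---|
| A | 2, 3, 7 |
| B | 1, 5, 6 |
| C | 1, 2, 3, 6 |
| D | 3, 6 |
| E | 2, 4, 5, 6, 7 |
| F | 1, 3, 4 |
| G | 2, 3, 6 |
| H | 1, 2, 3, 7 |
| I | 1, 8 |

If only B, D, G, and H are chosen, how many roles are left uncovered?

Union of B, D, G, H = {1, 2, 3, 5, 6, 7}.
Not covered: 4, 8 — 2 roles.

2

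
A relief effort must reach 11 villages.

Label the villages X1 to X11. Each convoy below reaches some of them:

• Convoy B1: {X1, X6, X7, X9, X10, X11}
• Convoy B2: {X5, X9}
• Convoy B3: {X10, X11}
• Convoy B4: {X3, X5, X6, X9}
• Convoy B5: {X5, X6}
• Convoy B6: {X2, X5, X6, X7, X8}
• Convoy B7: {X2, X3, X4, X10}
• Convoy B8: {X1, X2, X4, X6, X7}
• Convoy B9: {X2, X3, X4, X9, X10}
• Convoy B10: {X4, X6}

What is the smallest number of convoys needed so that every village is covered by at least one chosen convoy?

B1 and B6 and B7 together: B1 ∪ B6 ∪ B7 = {X1, X2, X3, X4, X5, X6, X7, X8, X9, X10, X11} — every village is covered.
Only B6 contains X8, so B6 is forced; the remaining 6 villages need at least 2 more convoys (each remaining convoy adds at most 4) — so at least 3 convoys are needed, and 3 is optimal.

3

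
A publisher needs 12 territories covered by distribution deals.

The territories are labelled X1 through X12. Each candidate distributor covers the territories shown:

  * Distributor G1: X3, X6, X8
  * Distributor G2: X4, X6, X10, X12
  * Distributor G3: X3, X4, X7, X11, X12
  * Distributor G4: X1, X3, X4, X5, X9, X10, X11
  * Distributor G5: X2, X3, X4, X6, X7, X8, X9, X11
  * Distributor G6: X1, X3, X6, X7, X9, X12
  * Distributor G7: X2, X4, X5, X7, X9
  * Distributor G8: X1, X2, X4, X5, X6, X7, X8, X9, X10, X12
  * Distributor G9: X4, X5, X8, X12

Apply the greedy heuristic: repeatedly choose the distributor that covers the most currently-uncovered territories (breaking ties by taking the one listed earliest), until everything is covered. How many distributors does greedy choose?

Greedy: pick G8 (covers 10 new) → pick G3 (covers 2 new). Total picks: 2.

2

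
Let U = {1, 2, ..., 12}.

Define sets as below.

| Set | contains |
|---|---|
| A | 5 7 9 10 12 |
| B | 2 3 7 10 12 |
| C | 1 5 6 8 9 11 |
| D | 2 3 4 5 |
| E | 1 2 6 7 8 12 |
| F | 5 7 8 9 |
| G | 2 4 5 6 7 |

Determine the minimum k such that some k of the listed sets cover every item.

3

Take {B, C, G}. Their union is {1, 2, 3, 4, 5, 6, 7, 8, 9, 10, 11, 12}, which is all 12 items.
Only C contains 11, so C is forced; the remaining 6 items need at least 2 more sets (each remaining set adds at most 5) — so at least 3 sets are needed, and 3 is optimal.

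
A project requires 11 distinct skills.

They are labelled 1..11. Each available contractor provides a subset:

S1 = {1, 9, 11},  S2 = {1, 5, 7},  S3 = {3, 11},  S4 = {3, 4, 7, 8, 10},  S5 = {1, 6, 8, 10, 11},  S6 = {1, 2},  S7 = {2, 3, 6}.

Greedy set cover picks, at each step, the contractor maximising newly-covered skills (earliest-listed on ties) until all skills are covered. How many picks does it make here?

4

Greedy: pick S4 (covers 5 new) → pick S1 (covers 3 new) → pick S7 (covers 2 new) → pick S2 (covers 1 new). Total picks: 4.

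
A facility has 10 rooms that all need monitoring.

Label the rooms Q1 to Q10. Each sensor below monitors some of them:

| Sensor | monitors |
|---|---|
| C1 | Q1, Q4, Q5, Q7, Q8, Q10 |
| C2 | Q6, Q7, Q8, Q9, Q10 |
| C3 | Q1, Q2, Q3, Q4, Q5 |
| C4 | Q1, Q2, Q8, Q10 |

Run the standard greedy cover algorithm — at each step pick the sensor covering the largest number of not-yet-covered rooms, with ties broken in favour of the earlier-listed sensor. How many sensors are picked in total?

3

Greedy: pick C1 (covers 6 new) → pick C2 (covers 2 new) → pick C3 (covers 2 new). Total picks: 3.
(The true minimum cover uses only 2 sensors, so greedy is not optimal here.)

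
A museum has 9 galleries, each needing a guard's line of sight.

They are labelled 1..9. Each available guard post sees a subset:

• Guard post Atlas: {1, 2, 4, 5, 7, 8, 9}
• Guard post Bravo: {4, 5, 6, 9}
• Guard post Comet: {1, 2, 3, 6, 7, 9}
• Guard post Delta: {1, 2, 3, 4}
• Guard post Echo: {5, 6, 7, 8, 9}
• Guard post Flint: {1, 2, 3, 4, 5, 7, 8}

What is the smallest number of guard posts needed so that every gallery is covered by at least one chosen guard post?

Atlas and Comet together: Atlas ∪ Comet = {1, 2, 3, 4, 5, 6, 7, 8, 9} — every gallery is covered.
No single guard post has all 9 galleries (the largest, Atlas, has 7), so 2 is optimal.

2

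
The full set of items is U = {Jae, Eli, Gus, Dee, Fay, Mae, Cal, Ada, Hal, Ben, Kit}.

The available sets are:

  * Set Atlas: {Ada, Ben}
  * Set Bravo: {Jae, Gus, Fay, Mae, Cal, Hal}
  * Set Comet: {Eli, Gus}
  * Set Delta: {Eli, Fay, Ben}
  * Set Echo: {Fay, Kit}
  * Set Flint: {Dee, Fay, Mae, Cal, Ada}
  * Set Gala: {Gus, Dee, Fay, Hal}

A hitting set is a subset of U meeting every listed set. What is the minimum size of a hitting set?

H = {Gus, Fay, Ada} meets every set (each contains at least one member of H), and |H| = 3.
The sets Atlas, Comet, Echo are pairwise disjoint, so any hitting set needs a separate item for each — at least 3. Hence 3 is optimal.

3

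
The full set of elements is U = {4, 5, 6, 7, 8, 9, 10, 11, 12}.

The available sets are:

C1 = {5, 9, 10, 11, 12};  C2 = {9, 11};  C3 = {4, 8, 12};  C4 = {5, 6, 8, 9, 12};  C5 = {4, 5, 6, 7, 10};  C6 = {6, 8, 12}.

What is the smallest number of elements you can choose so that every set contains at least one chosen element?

3

The 3 elements {5, 11, 12} hit every set.
No choice of 2 elements meets every set, so 3 is the minimum.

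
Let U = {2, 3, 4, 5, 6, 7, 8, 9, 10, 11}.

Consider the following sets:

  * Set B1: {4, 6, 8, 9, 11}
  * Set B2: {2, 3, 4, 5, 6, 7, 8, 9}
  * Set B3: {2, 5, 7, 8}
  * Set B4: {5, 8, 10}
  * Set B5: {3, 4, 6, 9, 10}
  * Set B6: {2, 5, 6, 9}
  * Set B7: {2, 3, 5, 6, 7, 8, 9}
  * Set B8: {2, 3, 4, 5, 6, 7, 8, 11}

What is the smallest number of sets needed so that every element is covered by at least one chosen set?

Take {B5, B8}. Their union is {2, 3, 4, 5, 6, 7, 8, 9, 10, 11}, which is all 10 elements.
No single set has all 10 elements (the largest, B2, has 8), so 2 is optimal.

2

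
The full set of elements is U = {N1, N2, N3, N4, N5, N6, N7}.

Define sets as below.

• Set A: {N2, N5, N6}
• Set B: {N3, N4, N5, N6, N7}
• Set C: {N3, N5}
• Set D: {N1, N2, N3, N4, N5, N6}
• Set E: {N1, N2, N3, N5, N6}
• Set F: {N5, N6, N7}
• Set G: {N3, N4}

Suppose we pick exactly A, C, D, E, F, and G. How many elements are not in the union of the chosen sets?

0

Union of A, C, D, E, F, G = {N1, N2, N3, N4, N5, N6, N7} — that's every element, so 0 are uncovered.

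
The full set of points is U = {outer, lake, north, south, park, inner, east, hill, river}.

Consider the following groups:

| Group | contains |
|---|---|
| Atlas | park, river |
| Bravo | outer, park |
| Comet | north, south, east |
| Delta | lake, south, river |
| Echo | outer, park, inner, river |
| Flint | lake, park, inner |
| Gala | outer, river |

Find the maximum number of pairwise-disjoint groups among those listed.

3

Comet, Flint, Gala are pairwise disjoint (Comet={north,south,east}; Flint={lake,park,inner}; Gala={outer,river}).
Every remaining group overlaps one of these, and no 4 of the listed groups are pairwise disjoint, so 3 is the maximum.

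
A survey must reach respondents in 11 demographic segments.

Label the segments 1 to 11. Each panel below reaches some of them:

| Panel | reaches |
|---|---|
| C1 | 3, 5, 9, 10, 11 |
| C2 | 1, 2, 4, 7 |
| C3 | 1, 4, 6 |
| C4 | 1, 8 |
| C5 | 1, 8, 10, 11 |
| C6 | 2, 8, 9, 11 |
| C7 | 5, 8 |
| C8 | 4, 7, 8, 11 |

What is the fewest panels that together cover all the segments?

C1 and C2 and C3 and C6 together: C1 ∪ C2 ∪ C3 ∪ C6 = {1, 2, 3, 4, 5, 6, 7, 8, 9, 10, 11} — every segment is covered.
No 3 of the 8 panels cover everything (all 56 combinations miss at least one segment), so 4 is optimal.

4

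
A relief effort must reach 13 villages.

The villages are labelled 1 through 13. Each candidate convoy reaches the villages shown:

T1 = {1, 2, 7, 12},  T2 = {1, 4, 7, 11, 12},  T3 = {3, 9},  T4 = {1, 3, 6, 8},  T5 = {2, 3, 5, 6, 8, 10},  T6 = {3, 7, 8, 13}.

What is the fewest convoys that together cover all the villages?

4

Take {T2, T3, T5, T6}. Their union is {1, 2, 3, 4, 5, 6, 7, 8, 9, 10, 11, 12, 13}, which is all 13 villages.
Only T3 contains 9, so T3 is forced; the remaining 11 villages need at least 3 more convoys (each remaining convoy adds at most 5) — so at least 4 convoys are needed, and 4 is optimal.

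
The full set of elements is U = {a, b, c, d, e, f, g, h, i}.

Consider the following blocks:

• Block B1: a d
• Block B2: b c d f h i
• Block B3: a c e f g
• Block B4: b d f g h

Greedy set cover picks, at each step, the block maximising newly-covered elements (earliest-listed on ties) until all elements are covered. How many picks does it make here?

Greedy: pick B2 (covers 6 new) → pick B3 (covers 3 new). Total picks: 2.

2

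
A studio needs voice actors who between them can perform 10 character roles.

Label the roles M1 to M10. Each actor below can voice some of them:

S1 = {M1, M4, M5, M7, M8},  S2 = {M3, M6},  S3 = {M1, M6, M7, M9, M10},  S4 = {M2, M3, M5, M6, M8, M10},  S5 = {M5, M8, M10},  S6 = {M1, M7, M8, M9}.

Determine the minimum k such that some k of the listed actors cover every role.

3

Take {S1, S4, S6}. Their union is {M1, M2, M3, M4, M5, M6, M7, M8, M9, M10}, which is all 10 roles.
Only S4 contains M2, so S4 is forced; the remaining 4 roles need at least 2 more actors (each remaining actor adds at most 3) — so at least 3 actors are needed, and 3 is optimal.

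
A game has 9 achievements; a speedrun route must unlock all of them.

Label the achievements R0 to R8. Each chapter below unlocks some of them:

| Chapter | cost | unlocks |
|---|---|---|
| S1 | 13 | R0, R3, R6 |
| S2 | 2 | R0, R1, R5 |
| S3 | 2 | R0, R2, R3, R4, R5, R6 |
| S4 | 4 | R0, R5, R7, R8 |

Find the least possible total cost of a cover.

S2, S3, S4 together cover every achievement (S2 ∪ S3 ∪ S4 = {R0, R1, R2, R3, R4, R5, R6, R7, R8}); total cost 2 + 2 + 4 = 8.
No covering selection has total cost below 8.

8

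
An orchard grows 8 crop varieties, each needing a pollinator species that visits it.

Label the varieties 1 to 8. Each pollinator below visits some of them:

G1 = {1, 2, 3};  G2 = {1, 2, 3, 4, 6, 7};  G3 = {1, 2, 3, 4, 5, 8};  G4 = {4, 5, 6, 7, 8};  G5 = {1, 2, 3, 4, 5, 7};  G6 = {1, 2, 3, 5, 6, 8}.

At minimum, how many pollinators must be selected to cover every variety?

2

Take {G2, G6}. Their union is {1, 2, 3, 4, 5, 6, 7, 8}, which is all 8 varieties.
No single pollinator has all 8 varieties (the largest, G2, has 6), so 2 is optimal.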